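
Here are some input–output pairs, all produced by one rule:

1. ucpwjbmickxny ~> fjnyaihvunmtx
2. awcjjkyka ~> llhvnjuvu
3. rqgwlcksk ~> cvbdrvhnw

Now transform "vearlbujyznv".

The rule is to shift every letter 11 places forward in the alphabet (wrapping around), then take characters alternately from the front and the back (1st, last, 2nd, 2nd-last, ...).
Applying both steps to "vearlbujyznv": "gplcwmfujkyg", then "ggpylkcjwumf".
(Check on "ucpwjbmickxny": → "fnahumxtnviyj" → "fjnyaihvunmtx" ✓)

ggpylkcjwumf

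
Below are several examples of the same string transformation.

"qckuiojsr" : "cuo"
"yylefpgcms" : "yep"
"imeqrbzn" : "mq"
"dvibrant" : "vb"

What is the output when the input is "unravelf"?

na

What's happening: delete the last 3 characters, then keep every other character starting from the second (positions 2nd, 4th, 6th, ...).
On "unravelf": the first step gives "unrav", and the second then gives "na".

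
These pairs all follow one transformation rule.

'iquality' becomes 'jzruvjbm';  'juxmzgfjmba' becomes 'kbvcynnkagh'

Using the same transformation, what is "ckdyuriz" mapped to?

Each output is the input with this applied: take characters alternately from the front and the back (1st, last, 2nd, 2nd-last, ...), then shift every letter 1 place forward in the alphabet (wrapping around).
Starting from "ckdyuriz": after the first operation, "czkidryu"; after the second, "daljeszv".

daljeszv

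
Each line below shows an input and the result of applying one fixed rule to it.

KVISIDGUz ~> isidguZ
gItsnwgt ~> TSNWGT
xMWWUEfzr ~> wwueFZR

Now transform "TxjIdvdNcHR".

JiDVDnChr

What's happening: flip the case of every letter, then delete the first 2 characters.
Starting from "TxjIdvdNcHR": after the first operation, "tXJiDVDnChr"; after the second, "JiDVDnChr".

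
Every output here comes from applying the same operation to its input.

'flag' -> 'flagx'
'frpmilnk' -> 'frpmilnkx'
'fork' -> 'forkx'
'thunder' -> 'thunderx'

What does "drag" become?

dragx

The rule is to append "x".
Doing the same to "drag": "dragx".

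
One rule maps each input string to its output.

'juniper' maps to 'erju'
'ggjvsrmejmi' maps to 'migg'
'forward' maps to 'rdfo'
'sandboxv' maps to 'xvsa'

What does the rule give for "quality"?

tyqu

Rule — move the last 2 characters to the front (rotate right by 2), then keep only the first 4 characters.
Applying both steps to "quality": "tyquali", then "tyqu".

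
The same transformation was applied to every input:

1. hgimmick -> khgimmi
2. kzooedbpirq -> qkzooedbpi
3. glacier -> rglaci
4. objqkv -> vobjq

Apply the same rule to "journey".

yjourn

Looking at the pairs, the operation is to move the last 2 characters to the front (rotate right by 2), then delete the first character.
Working it through for "journey": intermediate "eyjourn", final "yjourn".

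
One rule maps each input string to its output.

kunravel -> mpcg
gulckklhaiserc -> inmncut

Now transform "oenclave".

qpnx

Each output is the input with this applied: shift every letter 2 places forward in the alphabet (wrapping around), then keep every other character starting from the first (positions 1st, 3rd, 5th, ...).
"oenclave" → "qpnx".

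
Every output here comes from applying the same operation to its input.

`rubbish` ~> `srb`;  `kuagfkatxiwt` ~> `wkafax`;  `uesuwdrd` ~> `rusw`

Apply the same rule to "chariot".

The pattern: move the last 3 characters to the front (rotate right by 3), then keep every other character starting from the second (positions 2nd, 4th, 6th, ...).
Applying both steps to "chariot": "iotchar", then "oca".

oca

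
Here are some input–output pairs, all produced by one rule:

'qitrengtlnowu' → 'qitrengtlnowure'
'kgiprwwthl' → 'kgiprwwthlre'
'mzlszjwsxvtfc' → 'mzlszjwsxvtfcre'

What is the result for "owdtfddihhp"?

owdtfddihhpre

The transformation: append "re".
Doing the same to "owdtfddihhp": "owdtfddihhpre".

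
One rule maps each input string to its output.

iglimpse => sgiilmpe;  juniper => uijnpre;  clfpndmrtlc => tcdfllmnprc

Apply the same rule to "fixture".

The pattern: sort the characters into alphabetical order, then swap the first and last characters.
Working it through for "fixture": intermediate "efirtux", final "xfirtue".

xfirtue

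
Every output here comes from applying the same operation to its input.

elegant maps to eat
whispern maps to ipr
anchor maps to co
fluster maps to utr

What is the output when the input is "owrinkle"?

The transformation: keep every other character starting from the first (positions 1st, 3rd, 5th, ...), then delete the first character.
"owrinkle" → "ornl" → "rnl".
(Check on "fluster": → "futr" → "utr" ✓)

rnl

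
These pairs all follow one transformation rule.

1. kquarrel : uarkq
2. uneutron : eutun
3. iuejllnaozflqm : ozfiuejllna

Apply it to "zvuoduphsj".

dupzvuo

The transformation: delete the last 3 characters, then move the last 3 characters to the front (rotate right by 3).
Working it through for "zvuoduphsj": intermediate "zvuodup", final "dupzvuo".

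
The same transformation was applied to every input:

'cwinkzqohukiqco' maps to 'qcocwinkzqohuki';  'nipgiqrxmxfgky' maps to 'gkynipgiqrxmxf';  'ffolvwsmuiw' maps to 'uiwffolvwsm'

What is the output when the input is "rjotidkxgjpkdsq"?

Looking at the pairs, the operation is to move the last 3 characters to the front (rotate right by 3).
On "rjotidkxgjpkdsq" that produces "dsqrjotidkxgjpk".

dsqrjotidkxgjpk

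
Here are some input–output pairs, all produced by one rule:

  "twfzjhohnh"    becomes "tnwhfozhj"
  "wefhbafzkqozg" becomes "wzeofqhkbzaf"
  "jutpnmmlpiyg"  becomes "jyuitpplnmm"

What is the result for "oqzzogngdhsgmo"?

omqgzszhodggn

What's happening: delete the last character, then take characters alternately from the front and the back (1st, last, 2nd, 2nd-last, ...).
Working it through for "oqzzogngdhsgmo": intermediate "oqzzogngdhsgm", final "omqgzszhodggn".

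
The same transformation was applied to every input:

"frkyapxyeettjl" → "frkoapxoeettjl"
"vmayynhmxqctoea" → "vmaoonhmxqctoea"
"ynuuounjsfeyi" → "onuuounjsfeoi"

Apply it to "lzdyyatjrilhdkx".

The rule is to replace every "y" with "o".
"lzdyyatjrilhdkx" → "lzdooatjrilhdkx".

lzdooatjrilhdkx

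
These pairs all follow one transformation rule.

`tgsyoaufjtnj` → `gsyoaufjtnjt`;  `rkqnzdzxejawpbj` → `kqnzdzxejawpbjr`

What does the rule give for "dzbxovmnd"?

The rule is to move the first character to the end.
Doing the same to "dzbxovmnd": "zbxovmndd".

zbxovmndd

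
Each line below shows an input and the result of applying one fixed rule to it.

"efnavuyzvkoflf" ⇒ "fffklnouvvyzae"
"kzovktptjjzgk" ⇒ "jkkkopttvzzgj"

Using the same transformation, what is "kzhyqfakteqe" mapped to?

What's happening: sort the characters into alphabetical order, then move the first 2 characters to the end (rotate left by 2).
Starting from "kzhyqfakteqe": after the first operation, "aeefhkkqqtyz"; after the second, "efhkkqqtyzae".
(Check on "kzovktptjjzgk": → "gjjkkkopttvzz" → "jkkkopttvzzgj" ✓)

efhkkqqtyzae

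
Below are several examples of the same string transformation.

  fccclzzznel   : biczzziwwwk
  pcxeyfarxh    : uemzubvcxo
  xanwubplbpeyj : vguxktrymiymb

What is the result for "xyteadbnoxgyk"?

vhuvqbxayklud

Looking at the pairs, the operation is to shift every letter 3 places backward in the alphabet (wrapping around), then move the last 2 characters to the front (rotate right by 2).
For "xyteadbnoxgyk", step one produces "uvqbxaykludvh"; step two turns that into "vhuvqbxayklud".
(Check on "pcxeyfarxh": → "mzubvcxoue" → "uemzubvcxo" ✓)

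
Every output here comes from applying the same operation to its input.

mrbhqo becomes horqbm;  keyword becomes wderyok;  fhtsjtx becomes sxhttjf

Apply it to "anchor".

hrnoca

Looking at the pairs, the operation is to take characters alternately from the front and the back (1st, last, 2nd, 2nd-last, ...), then swap the first and last characters.
Doing the same to "anchor": "hrnoca".
(Check on "mrbhqo": → "morqbh" → "horqbm" ✓)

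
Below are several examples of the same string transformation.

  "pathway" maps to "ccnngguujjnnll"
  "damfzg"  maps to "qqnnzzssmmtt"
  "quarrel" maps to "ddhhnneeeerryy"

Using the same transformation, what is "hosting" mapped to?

Looking at the pairs, the operation is to shift every letter 13 places forward in the alphabet (wrapping around) — i.e. ROT13, then double every character.
"hosting" → "uubbffggvvaatt".
(Check on "pathway": → "cngujnl" → "ccnngguujjnnll" ✓)

uubbffggvvaatt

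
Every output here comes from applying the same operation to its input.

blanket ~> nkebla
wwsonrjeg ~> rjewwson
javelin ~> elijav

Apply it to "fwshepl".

hepfws

Looking at the pairs, the operation is to delete the last character, then move the last 3 characters to the front (rotate right by 3).
Working it through for "fwshepl": intermediate "fwshep", final "hepfws".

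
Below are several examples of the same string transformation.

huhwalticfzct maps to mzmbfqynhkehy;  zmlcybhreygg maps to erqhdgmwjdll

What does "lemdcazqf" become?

In each case the input is transformed by: shift every letter 5 places forward in the alphabet (wrapping around).
So "lemdcazqf" becomes "qjrihfevk".

qjrihfevk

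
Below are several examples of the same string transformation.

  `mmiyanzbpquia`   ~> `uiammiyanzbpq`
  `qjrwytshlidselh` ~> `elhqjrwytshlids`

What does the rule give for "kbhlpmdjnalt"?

altkbhlpmdjn

The transformation: move the last 3 characters to the front (rotate right by 3).
Doing the same to "kbhlpmdjnalt": "altkbhlpmdjn".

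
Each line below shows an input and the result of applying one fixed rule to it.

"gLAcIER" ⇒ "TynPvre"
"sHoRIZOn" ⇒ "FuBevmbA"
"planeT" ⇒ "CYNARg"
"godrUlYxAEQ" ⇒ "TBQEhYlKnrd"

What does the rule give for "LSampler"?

yfNZCYRE

Rule — flip the case of every letter, then shift every letter 13 places forward in the alphabet (wrapping around) — i.e. ROT13.
"LSampler" → "lsAMPLER" → "yfNZCYRE".
(Check on "planeT": → "PLANEt" → "CYNARg" ✓)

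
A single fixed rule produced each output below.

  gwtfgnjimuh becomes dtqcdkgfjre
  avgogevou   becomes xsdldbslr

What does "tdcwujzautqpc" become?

In each case the input is transformed by: shift every letter 3 places backward in the alphabet (wrapping around).
On "tdcwujzautqpc" that produces "qaztrgwxrqnmz".

qaztrgwxrqnmz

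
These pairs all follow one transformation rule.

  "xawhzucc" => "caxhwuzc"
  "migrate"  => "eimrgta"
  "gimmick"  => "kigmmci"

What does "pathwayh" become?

What's happening: swap each adjacent pair of characters (1↔2, 3↔4, ...), then move the last character to the front.
"pathwayh" → "aphtawhy" → "yaphtawh".
(Check on "migrate": → "imrgtae" → "eimrgta" ✓)

yaphtawh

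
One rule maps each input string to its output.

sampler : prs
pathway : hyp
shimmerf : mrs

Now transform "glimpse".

meg

Looking at the pairs, the operation is to keep one character in every 3, starting at position 1 (positions 1st, 4th, 7th, ...), then move the first character to the end.
For "glimpse", step one produces "gme"; step two turns that into "meg".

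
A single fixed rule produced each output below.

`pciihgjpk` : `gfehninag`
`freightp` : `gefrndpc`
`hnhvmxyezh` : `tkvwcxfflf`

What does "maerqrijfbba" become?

popghdzzykyc

The rule is to shift every letter 2 places backward in the alphabet (wrapping around), then move the first 3 characters to the end (rotate left by 3).
"maerqrijfbba" → "kycpopghdzzy" → "popghdzzykyc".
(Check on "freightp": → "dpcgefrn" → "gefrndpc" ✓)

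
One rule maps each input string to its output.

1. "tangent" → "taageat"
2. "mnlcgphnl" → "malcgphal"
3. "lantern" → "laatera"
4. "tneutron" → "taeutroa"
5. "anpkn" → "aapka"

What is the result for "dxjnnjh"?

The rule is to replace every "n" with "a".
On "dxjnnjh" that produces "dxjaajh".

dxjaajh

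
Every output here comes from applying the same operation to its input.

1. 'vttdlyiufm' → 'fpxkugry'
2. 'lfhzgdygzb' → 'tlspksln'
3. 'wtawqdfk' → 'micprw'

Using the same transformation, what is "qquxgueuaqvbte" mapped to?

gjsgqgmchnfq

Each output is the input with this applied: shift every letter 12 places forward in the alphabet (wrapping around), then delete the first 2 characters.
On "qquxgueuaqvbte": the first step gives "ccgjsgqgmchnfq", and the second then gives "gjsgqgmchnfq".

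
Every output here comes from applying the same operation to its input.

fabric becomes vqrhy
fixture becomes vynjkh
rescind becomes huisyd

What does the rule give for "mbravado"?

crhqlqt

Looking at the pairs, the operation is to shift every letter 10 places backward in the alphabet (wrapping around), then delete the last character.
On "mbravado": the first step gives "crhqlqte", and the second then gives "crhqlqt".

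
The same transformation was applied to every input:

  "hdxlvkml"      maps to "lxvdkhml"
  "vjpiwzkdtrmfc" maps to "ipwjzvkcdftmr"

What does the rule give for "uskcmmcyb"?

ckmsmucby

The rule is to move the first 3 characters to the end (rotate left by 3), then take characters alternately from the front and the back (1st, last, 2nd, 2nd-last, ...).
On "uskcmmcyb" that produces "ckmsmucby".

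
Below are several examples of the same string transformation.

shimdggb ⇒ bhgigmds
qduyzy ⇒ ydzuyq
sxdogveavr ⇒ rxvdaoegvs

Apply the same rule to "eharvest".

thsaerve

The rule is to take characters alternately from the front and the back (1st, last, 2nd, 2nd-last, ...), then move the first character to the end.
Starting from "eharvest": after the first operation, "ethsaerv"; after the second, "thsaerve".
(Check on "sxdogveavr": → "srxvdaoegv" → "rxvdaoegvs" ✓)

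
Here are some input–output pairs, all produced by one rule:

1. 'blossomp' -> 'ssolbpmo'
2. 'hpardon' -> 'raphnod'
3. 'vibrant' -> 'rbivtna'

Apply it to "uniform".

finumro

The rule is to move the last 3 characters to the front (rotate right by 3), then reverse the string.
Applying that to "uniform" gives "finumro".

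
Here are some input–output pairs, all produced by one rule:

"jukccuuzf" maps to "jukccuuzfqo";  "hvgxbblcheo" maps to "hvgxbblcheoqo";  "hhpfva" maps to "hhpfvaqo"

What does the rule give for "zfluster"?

The rule is to append "qo".
For "zfluster" the result is "zflusterqo".

zflusterqo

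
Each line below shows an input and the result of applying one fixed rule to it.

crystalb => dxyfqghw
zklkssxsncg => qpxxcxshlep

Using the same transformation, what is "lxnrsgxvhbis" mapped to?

Looking at the pairs, the operation is to move the first 2 characters to the end (rotate left by 2), then shift every letter 5 places forward in the alphabet (wrapping around).
Applying both steps to "lxnrsgxvhbis": "nrsgxvhbislx", then "swxlcamgnxqc".

swxlcamgnxqc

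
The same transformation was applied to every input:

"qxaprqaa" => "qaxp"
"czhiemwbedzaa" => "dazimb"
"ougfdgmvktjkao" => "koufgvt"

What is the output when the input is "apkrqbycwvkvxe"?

In each case the input is transformed by: keep every other character starting from the second (positions 2nd, 4th, 6th, ...), then move the last 2 characters to the front (rotate right by 2).
For "apkrqbycwvkvxe", step one produces "prbcvve"; step two turns that into "veprbcv".

veprbcv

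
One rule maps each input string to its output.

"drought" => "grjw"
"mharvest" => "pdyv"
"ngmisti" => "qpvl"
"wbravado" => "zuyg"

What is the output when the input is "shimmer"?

vlpu

The pattern: keep every other character starting from the first (positions 1st, 3rd, 5th, ...), then shift every letter 3 places forward in the alphabet (wrapping around).
Working it through for "shimmer": intermediate "simr", final "vlpu".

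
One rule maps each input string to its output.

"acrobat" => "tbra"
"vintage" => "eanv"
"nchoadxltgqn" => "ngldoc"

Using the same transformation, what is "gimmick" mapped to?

kimg

The pattern: reverse the string, then keep every other character starting from the first (positions 1st, 3rd, 5th, ...).
Working it through for "gimmick": intermediate "kcimmig", final "kimg".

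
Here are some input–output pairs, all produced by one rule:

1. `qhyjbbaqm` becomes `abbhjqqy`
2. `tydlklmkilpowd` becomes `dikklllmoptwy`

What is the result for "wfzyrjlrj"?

The rule is to delete the last character, then sort the characters into alphabetical order.
For "wfzyrjlrj", step one produces "wfzyrjlr"; step two turns that into "fjlrrwyz".

fjlrrwyz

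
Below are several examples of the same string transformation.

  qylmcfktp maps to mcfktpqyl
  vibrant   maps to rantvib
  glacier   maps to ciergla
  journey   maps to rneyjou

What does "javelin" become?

elinjav

What's happening: move the first 3 characters to the end (rotate left by 3).
Doing the same to "javelin": "elinjav".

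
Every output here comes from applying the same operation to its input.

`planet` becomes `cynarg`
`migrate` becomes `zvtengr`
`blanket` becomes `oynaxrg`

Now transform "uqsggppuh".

hdfttcchu

The rule is to shift every letter 13 places forward in the alphabet (wrapping around) — i.e. ROT13.
So "uqsggppuh" becomes "hdfttcchu".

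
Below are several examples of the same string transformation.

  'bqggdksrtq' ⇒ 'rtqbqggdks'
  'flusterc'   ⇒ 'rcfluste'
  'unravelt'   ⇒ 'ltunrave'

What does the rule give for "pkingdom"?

In each case the input is transformed by: swap the front and back halves of the string, then move the first 2 characters to the end (rotate left by 2).
"pkingdom" → "gdompkin" → "ompkingd".

ompkingd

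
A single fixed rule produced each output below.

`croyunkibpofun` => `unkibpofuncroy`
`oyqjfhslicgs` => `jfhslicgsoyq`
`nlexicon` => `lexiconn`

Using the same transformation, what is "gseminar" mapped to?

seminarg

Each output is the input with this applied: swap the front and back halves of the string, then move the last 3 characters to the front (rotate right by 3).
Working it through for "gseminar": intermediate "inargsem", final "seminarg".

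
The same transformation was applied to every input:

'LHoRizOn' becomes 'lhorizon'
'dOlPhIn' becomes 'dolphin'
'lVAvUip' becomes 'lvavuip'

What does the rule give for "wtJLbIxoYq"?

What's happening: convert every letter to lowercase.
"wtJLbIxoYq" → "wtjlbixoyq".

wtjlbixoyq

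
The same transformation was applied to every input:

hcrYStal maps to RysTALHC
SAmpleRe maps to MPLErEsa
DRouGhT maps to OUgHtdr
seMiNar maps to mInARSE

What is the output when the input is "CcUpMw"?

The transformation: move the first 2 characters to the end (rotate left by 2), then flip the case of every letter.
So "CcUpMw" becomes "uPmWcC".

uPmWcC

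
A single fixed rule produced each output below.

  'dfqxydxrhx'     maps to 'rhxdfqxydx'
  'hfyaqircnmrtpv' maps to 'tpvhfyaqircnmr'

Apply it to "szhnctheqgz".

The pattern: move the last 3 characters to the front (rotate right by 3).
So "szhnctheqgz" becomes "qgzszhncthe".

qgzszhncthe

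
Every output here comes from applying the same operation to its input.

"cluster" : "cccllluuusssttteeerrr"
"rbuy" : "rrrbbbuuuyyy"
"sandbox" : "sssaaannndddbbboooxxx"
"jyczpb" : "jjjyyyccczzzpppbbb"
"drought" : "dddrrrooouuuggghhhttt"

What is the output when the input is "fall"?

fffaaallllll

Rule — repeat every character 3 times.
Doing the same to "fall": "fffaaallllll".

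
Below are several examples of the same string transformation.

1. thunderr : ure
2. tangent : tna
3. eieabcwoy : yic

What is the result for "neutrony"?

The rule is to sort the characters into reverse alphabetical order, then keep one character in every 3, starting at position 1 (positions 1st, 4th, 7th, ...).
Doing the same to "neutrony": "yrn".

yrn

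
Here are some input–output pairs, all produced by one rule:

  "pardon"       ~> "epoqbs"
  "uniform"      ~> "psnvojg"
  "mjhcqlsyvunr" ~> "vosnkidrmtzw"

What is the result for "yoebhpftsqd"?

In each case the input is transformed by: shift every letter 1 place forward in the alphabet (wrapping around), then move the last 3 characters to the front (rotate right by 3).
Starting from "yoebhpftsqd": after the first operation, "zpfciqgutre"; after the second, "trezpfciqgu".

trezpfciqgu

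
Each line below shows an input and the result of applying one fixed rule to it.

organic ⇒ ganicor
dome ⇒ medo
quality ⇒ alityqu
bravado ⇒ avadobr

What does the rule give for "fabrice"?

bricefa

The pattern: move the first 2 characters to the end (rotate left by 2).
Doing the same to "fabrice": "bricefa".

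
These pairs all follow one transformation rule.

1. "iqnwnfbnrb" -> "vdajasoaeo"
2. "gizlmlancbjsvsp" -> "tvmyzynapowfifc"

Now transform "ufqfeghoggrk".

The transformation: shift every letter 13 places forward in the alphabet (wrapping around) — i.e. ROT13.
On "ufqfeghoggrk" that produces "hsdsrtubttex".

hsdsrtubttex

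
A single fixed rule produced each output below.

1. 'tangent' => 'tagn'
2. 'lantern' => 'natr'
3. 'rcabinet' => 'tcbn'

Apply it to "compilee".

The rule is to move the last character to the front, then keep every other character starting from the first (positions 1st, 3rd, 5th, ...).
Working it through for "compilee": intermediate "ecompile", final "eopl".

eopl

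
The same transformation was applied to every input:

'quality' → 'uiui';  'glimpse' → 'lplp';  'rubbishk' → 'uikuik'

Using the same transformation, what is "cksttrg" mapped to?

The rule is to keep one character in every 3, starting at position 2 (positions 2nd, 5th, 8th, ...), then write the whole string twice.
For "cksttrg", step one produces "kt"; step two turns that into "ktkt".

ktkt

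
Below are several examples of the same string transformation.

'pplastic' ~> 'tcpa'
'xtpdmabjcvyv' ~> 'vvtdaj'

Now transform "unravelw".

What's happening: move the last 3 characters to the front (rotate right by 3), then keep every other character starting from the first (positions 1st, 3rd, 5th, ...).
Applying both steps to "unravelw": "elwunrav", then "ewna".
(Check on "xtpdmabjcvyv": → "vyvxtpdmabjc" → "vvtdaj" ✓)

ewna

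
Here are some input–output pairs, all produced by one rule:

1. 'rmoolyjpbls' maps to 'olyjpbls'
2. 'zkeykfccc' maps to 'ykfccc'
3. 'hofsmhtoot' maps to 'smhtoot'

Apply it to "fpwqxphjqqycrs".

qxphjqqycrs

What's happening: delete the first 3 characters.
Doing the same to "fpwqxphjqqycrs": "qxphjqqycrs".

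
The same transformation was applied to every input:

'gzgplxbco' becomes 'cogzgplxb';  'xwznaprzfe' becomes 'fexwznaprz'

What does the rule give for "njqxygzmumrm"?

The rule is to move the last 2 characters to the front (rotate right by 2).
Applying that to "njqxygzmumrm" gives "rmnjqxygzmum".

rmnjqxygzmum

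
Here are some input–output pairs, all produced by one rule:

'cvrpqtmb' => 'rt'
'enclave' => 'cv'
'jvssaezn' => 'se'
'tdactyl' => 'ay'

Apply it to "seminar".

ma

The pattern: keep one character in every 3, starting at position 3 (positions 3rd, 6th, 9th, ...).
Applying that to "seminar" gives "ma".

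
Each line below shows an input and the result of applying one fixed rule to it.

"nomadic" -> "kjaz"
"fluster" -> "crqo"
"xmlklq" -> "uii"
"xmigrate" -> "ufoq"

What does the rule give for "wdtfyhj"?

Rule — shift every letter 3 places backward in the alphabet (wrapping around), then keep every other character starting from the first (positions 1st, 3rd, 5th, ...).
For "wdtfyhj", step one produces "taqcveg"; step two turns that into "tqvg".

tqvg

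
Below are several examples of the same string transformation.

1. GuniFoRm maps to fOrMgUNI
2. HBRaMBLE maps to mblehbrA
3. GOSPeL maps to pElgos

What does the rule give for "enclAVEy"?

The rule is to swap the front and back halves of the string, then flip the case of every letter.
Starting from "enclAVEy": after the first operation, "AVEyencl"; after the second, "aveYENCL".

aveYENCL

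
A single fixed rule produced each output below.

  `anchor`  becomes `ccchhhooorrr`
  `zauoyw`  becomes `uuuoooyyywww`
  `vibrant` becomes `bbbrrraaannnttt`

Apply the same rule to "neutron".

The pattern: delete the first 2 characters, then repeat every character 3 times.
On "neutron": the first step gives "utron", and the second then gives "uuutttrrrooonnn".
(Check on "vibrant": → "brant" → "bbbrrraaannnttt" ✓)

uuutttrrrooonnn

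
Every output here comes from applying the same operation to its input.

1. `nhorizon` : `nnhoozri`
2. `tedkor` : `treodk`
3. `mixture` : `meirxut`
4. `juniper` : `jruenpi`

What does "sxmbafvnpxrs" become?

The pattern: take characters alternately from the front and the back (1st, last, 2nd, 2nd-last, ...).
On "sxmbafvnpxrs" that produces "ssxrmxbpanfv".

ssxrmxbpanfv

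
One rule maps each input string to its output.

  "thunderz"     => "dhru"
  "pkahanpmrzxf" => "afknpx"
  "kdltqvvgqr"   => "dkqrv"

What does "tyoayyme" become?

amty

Each output is the input with this applied: sort the characters into alphabetical order, then keep every other character starting from the first (positions 1st, 3rd, 5th, ...).
Doing the same to "tyoayyme": "amty".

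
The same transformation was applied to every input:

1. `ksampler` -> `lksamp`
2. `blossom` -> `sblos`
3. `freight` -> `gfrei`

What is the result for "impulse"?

Each output is the input with this applied: delete the last 2 characters, then move the last character to the front.
"impulse" → "impul" → "limpu".

limpu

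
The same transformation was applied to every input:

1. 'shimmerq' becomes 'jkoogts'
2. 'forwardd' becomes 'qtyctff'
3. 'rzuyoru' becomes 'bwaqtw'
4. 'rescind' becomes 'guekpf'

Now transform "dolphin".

qnrjkp

Rule — delete the first character, then shift every letter 2 places forward in the alphabet (wrapping around).
For "dolphin", step one produces "olphin"; step two turns that into "qnrjkp".
(Check on "shimmerq": → "himmerq" → "jkoogts" ✓)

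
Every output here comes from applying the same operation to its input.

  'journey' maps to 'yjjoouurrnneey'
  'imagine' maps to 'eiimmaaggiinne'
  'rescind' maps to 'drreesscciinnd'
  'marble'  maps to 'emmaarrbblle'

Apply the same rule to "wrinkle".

In each case the input is transformed by: double every character, then move the last character to the front.
For "wrinkle", step one produces "wwrriinnkkllee"; step two turns that into "ewwrriinnkklle".

ewwrriinnkklle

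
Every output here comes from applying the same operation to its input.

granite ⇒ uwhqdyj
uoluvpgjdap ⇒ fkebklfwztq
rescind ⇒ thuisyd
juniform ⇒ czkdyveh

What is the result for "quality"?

The rule is to shift every letter 10 places backward in the alphabet (wrapping around), then move the last character to the front.
On "quality": the first step gives "gkqbyjo", and the second then gives "ogkqbyj".

ogkqbyj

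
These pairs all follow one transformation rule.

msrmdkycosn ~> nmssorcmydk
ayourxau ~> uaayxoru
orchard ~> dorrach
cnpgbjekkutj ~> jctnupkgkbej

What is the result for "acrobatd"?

datcarbo

Each output is the input with this applied: reverse the string, then take characters alternately from the front and the back (1st, last, 2nd, 2nd-last, ...).
Starting from "acrobatd": after the first operation, "dtaborca"; after the second, "datcarbo".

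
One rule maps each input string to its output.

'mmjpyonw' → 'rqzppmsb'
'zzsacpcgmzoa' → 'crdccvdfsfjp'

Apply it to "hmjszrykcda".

In each case the input is transformed by: move the last 3 characters to the front (rotate right by 3), then shift every letter 3 places forward in the alphabet (wrapping around).
Starting from "hmjszrykcda": after the first operation, "cdahmjszryk"; after the second, "fgdkpmvcubn".

fgdkpmvcubn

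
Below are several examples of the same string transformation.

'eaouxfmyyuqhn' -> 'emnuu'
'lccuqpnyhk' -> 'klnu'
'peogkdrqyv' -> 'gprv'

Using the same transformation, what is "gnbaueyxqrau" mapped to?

In each case the input is transformed by: keep one character in every 3, starting at position 1 (positions 1st, 4th, 7th, ...), then sort the characters into alphabetical order.
Starting from "gnbaueyxqrau": after the first operation, "gayr"; after the second, "agry".

agry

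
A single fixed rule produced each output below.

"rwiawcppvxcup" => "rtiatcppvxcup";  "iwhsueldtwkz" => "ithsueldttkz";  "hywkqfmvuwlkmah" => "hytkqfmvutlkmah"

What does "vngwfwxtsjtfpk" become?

vngtftxtsjtfpk

Looking at the pairs, the operation is to replace every "w" with "t".
Applying that to "vngwfwxtsjtfpk" gives "vngtftxtsjtfpk".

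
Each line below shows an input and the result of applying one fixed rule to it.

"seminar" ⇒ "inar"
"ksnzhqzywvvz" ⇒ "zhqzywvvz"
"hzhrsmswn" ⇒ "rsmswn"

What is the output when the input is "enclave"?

The transformation: delete the first 3 characters.
Doing the same to "enclave": "lave".

lave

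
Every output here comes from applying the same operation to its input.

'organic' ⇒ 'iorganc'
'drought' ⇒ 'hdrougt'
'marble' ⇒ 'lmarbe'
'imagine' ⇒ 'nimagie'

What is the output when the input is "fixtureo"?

efixturo

Rule — move the last character to the front, then swap the first and last characters.
"fixtureo" → "ofixture" → "efixturo".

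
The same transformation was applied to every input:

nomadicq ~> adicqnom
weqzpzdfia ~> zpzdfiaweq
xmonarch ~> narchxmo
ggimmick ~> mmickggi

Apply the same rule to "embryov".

ryovemb

Looking at the pairs, the operation is to move the first 3 characters to the end (rotate left by 3).
Doing the same to "embryov": "ryovemb".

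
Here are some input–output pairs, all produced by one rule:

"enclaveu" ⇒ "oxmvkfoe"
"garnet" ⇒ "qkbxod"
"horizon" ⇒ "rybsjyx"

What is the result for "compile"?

The rule is to shift every letter 10 places forward in the alphabet (wrapping around).
So "compile" becomes "mywzsvo".

mywzsvo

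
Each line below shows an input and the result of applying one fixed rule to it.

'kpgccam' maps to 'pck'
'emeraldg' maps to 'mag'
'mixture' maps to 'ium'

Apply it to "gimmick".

The rule is to move the first character to the end, then keep one character in every 3, starting at position 1 (positions 1st, 4th, 7th, ...).
"gimmick" → "immickg" → "iig".

iig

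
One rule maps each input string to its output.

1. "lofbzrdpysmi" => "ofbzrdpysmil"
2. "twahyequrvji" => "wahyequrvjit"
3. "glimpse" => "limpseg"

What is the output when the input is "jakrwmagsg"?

The pattern: move the first character to the end.
So "jakrwmagsg" becomes "akrwmagsgj".

akrwmagsgj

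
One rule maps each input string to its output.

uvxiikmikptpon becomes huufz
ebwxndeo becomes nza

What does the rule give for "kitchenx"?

utj

Rule — shift every letter 12 places forward in the alphabet (wrapping around), then keep one character in every 3, starting at position 2 (positions 2nd, 5th, 8th, ...).
"kitchenx" → "utj".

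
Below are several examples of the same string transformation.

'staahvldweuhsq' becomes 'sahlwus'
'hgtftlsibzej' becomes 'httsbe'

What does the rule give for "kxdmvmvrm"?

kdvvm

The pattern: keep every other character starting from the first (positions 1st, 3rd, 5th, ...).
On "kxdmvmvrm" that produces "kdvvm".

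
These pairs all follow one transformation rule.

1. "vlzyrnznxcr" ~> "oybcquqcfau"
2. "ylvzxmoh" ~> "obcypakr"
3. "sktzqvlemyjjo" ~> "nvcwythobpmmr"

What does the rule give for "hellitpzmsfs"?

hkoowlcsvpvi

Looking at the pairs, the operation is to shift every letter 3 places forward in the alphabet (wrapping around), then swap each adjacent pair of characters (1↔2, 3↔4, ...).
Working it through for "hellitpzmsfs": intermediate "khoolwscpviv", final "hkoowlcsvpvi".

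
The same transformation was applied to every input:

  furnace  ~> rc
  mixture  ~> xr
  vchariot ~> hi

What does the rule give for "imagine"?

The transformation: keep one character in every 3, starting at position 3 (positions 3rd, 6th, 9th, ...).
So "imagine" becomes "an".

an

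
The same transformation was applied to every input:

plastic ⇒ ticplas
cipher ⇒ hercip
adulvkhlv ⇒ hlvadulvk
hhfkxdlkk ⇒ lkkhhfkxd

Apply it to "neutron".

Each output is the input with this applied: move the last 3 characters to the front (rotate right by 3).
"neutron" → "ronneut".

ronneut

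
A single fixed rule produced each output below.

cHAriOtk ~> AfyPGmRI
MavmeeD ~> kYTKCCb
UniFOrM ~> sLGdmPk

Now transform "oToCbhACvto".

The transformation: flip the case of every letter, then shift every letter 2 places backward in the alphabet (wrapping around).
Working it through for "oToCbhACvto": intermediate "OtOcBHacVTO", final "MrMaZFyaTRM".
(Check on "UniFOrM": → "uNIfoRm" → "sLGdmPk" ✓)

MrMaZFyaTRM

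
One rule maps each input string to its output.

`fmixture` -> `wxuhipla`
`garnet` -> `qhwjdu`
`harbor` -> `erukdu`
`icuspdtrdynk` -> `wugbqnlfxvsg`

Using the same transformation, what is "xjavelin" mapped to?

holqamdy

Each output is the input with this applied: swap the front and back halves of the string, then shift every letter 3 places forward in the alphabet (wrapping around).
On "xjavelin": the first step gives "elinxjav", and the second then gives "holqamdy".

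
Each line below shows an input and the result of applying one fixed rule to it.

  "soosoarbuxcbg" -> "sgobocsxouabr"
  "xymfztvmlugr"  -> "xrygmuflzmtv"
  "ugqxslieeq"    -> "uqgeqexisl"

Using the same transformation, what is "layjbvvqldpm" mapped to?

lmapydjlbqvv

The transformation: take characters alternately from the front and the back (1st, last, 2nd, 2nd-last, ...).
"layjbvvqldpm" → "lmapydjlbqvv".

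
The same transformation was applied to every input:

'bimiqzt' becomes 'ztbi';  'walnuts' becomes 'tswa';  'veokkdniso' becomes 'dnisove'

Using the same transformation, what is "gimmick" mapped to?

ckgi

The transformation: move the first 2 characters to the end (rotate left by 2), then delete the first 3 characters.
"gimmick" → "ckgi".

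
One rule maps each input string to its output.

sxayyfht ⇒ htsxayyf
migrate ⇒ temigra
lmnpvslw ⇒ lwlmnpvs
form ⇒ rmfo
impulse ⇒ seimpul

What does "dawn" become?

The pattern: move the last 2 characters to the front (rotate right by 2).
"dawn" → "wnda".

wnda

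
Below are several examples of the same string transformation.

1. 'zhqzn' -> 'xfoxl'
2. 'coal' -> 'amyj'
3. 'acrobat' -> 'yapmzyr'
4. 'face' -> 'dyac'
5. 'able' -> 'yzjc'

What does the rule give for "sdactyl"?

The rule is to shift every letter 2 places backward in the alphabet (wrapping around).
So "sdactyl" becomes "qbyarwj".

qbyarwj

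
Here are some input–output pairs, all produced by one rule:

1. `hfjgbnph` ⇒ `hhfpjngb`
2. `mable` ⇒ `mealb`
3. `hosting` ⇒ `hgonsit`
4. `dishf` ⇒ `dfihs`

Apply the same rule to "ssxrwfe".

sesfxwr

In each case the input is transformed by: take characters alternately from the front and the back (1st, last, 2nd, 2nd-last, ...).
So "ssxrwfe" becomes "sesfxwr".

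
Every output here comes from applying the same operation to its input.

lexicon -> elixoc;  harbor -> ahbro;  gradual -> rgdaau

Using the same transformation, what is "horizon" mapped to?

The rule is to delete the last character, then swap each adjacent pair of characters (1↔2, 3↔4, ...).
Applying both steps to "horizon": "horizo", then "ohiroz".

ohiroz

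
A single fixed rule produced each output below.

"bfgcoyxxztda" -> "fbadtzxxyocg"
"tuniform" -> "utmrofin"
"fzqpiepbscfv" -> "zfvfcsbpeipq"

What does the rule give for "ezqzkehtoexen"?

The transformation: move the first 2 characters to the end (rotate left by 2), then reverse the string.
Working it through for "ezqzkehtoexen": intermediate "qzkehtoexenez", final "zenexeothekzq".

zenexeothekzq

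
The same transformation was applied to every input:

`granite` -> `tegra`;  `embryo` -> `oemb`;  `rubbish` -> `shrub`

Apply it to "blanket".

etbla

The rule is to move the first 3 characters to the end (rotate left by 3), then delete the first 2 characters.
Applying both steps to "blanket": "nketbla", then "etbla".
(Check on "embryo": → "ryoemb" → "oemb" ✓)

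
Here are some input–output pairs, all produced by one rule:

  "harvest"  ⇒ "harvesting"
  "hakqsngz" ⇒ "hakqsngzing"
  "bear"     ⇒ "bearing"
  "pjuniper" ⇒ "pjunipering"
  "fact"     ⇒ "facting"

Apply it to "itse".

itseing

What's happening: append "ing".
Applying that to "itse" gives "itseing".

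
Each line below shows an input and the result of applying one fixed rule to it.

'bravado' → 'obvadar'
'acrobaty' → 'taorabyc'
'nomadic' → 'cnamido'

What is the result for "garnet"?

Each output is the input with this applied: swap each adjacent pair of characters (1↔2, 3↔4, ...), then swap the first and last characters.
For "garnet", step one produces "agnrte"; step two turns that into "egnrta".

egnrta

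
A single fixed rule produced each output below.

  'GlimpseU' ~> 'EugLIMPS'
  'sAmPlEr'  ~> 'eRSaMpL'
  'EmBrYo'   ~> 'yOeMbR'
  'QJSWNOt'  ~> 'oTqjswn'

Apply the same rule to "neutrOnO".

NoNEUTRo

The transformation: move the last 2 characters to the front (rotate right by 2), then flip the case of every letter.
For "neutrOnO", step one produces "nOneutrO"; step two turns that into "NoNEUTRo".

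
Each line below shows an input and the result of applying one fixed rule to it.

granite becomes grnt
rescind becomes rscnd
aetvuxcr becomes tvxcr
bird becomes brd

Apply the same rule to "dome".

Rule — remove every vowel.
Doing the same to "dome": "dm".

dm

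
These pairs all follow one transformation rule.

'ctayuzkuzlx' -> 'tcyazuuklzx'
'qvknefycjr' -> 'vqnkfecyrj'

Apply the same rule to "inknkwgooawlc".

The pattern: swap each adjacent pair of characters (1↔2, 3↔4, ...).
So "inknkwgooawlc" becomes "ninkwkogaolwc".

ninkwkogaolwc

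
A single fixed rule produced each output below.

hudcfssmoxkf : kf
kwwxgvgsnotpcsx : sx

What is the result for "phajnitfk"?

fk

In each case the input is transformed by: keep only the last 2 characters.
Doing the same to "phajnitfk": "fk".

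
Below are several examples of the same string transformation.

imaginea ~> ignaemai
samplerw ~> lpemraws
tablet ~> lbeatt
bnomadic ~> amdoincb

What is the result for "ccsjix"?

What's happening: swap the front and back halves of the string, then take characters alternately from the front and the back (1st, last, 2nd, 2nd-last, ...).
So "ccsjix" becomes "jsicxc".

jsicxc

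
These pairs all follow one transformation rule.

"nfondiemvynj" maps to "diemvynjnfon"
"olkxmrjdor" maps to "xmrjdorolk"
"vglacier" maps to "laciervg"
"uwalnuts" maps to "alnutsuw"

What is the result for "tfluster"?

The pattern: move the last 2 characters to the front (rotate right by 2), then swap the front and back halves of the string.
Applying both steps to "tfluster": "ertflust", then "lustertf".

lustertf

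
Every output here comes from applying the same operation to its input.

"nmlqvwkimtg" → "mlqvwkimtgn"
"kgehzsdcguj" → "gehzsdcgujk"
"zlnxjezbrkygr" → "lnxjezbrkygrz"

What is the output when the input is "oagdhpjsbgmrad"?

agdhpjsbgmrado

The pattern: move the first character to the end.
On "oagdhpjsbgmrad" that produces "agdhpjsbgmrado".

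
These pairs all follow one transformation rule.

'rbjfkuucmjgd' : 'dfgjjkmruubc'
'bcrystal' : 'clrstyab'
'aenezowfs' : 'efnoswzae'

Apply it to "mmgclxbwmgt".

The rule is to sort the characters into alphabetical order, then move the first 2 characters to the end (rotate left by 2).
So "mmgclxbwmgt" becomes "gglmmmtwxbc".

gglmmmtwxbc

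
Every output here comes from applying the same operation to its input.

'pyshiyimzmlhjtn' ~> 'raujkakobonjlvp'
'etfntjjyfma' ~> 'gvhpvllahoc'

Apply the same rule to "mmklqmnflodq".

Rule — shift every letter 2 places forward in the alphabet (wrapping around).
For "mmklqmnflodq" the result is "oomnsophnqfs".

oomnsophnqfs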